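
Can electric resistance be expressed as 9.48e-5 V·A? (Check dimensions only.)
No

electric resistance has SI base units: kg * m^2 / (A^2 * s^3)
V·A does NOT reduce to kg * m^2 / (A^2 * s^3); a valid unit for electric resistance would be e.g. Ω.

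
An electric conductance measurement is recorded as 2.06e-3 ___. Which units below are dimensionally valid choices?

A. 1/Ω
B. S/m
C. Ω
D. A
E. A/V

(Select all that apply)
A, E

electric conductance has SI base units: A^2 * s^3 / (kg * m^2)

Checking each option against A^2 * s^3 / (kg * m^2):
  A. 1/Ω: ✓ matches
  B. S/m: ✗ does not match
  C. Ω: ✗ does not match
  D. A: ✗ does not match
  E. A/V: ✓ matches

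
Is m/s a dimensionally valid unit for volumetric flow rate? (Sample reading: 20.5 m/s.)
No

volumetric flow rate has SI base units: m^3 / s
m/s does NOT reduce to m^3 / s; a valid unit for volumetric flow rate would be e.g. m³/s.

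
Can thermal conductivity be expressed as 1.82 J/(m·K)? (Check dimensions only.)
No

thermal conductivity has SI base units: kg * m / (s^3 * K)
J/(m·K) does NOT reduce to kg * m / (s^3 * K); a valid unit for thermal conductivity would be e.g. W/(m·K).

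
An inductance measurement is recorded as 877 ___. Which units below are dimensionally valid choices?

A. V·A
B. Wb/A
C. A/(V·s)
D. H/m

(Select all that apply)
B

inductance has SI base units: kg * m^2 / (A^2 * s^2)

Checking each option against kg * m^2 / (A^2 * s^2):
  A. V·A: ✗ does not match
  B. Wb/A: ✓ matches
  C. A/(V·s): ✗ does not match
  D. H/m: ✗ does not match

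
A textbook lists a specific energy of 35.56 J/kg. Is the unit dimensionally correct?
Yes

specific energy has SI base units: m^2 / s^2
J/kg reduces to the same SI base units, so it is a valid unit for specific energy.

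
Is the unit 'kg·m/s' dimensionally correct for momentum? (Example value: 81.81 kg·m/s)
Yes

momentum has SI base units: kg * m / s
kg·m/s reduces to the same SI base units, so it is a valid unit for momentum.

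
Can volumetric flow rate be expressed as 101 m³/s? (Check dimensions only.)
Yes

volumetric flow rate has SI base units: m^3 / s
m³/s reduces to the same SI base units, so it is a valid unit for volumetric flow rate.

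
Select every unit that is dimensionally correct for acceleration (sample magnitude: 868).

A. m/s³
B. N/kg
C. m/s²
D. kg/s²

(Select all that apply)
B, C

acceleration has SI base units: m / s^2

Checking each option against m / s^2:
  A. m/s³: ✗ does not match
  B. N/kg: ✓ matches
  C. m/s²: ✓ matches
  D. kg/s²: ✗ does not match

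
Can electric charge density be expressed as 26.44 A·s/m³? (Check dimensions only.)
Yes

electric charge density has SI base units: A * s / m^3
A·s/m³ reduces to the same SI base units, so it is a valid unit for electric charge density.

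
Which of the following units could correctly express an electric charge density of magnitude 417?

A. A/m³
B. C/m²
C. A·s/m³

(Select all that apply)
C

electric charge density has SI base units: A * s / m^3

Checking each option against A * s / m^3:
  A. A/m³: ✗ does not match
  B. C/m²: ✗ does not match
  C. A·s/m³: ✓ matches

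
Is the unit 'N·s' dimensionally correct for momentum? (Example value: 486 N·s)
Yes

momentum has SI base units: kg * m / s
N·s reduces to the same SI base units, so it is a valid unit for momentum.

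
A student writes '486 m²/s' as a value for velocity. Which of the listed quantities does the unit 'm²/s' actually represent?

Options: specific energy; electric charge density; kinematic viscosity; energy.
kinematic viscosity

velocity should have units dimensionally equivalent to m / s (e.g. m/s).
The given unit 'm²/s' reduces to m^2 / s. Of the listed options, that is the dimensionality of kinematic viscosity.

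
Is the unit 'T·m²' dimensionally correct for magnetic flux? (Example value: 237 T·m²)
Yes

magnetic flux has SI base units: kg * m^2 / (A * s^2)
T·m² reduces to the same SI base units, so it is a valid unit for magnetic flux.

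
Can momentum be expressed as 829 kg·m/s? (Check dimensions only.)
Yes

momentum has SI base units: kg * m / s
kg·m/s reduces to the same SI base units, so it is a valid unit for momentum.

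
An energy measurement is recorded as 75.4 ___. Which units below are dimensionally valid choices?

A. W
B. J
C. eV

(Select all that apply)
B, C

energy has SI base units: kg * m^2 / s^2

Checking each option against kg * m^2 / s^2:
  A. W: ✗ does not match
  B. J: ✓ matches
  C. eV: ✓ matches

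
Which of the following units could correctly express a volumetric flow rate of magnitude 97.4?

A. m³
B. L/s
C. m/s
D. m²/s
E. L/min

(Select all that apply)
B, E

volumetric flow rate has SI base units: m^3 / s

Checking each option against m^3 / s:
  A. m³: ✗ does not match
  B. L/s: ✓ matches
  C. m/s: ✗ does not match
  D. m²/s: ✗ does not match
  E. L/min: ✓ matches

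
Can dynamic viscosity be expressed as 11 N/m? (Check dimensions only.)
No

dynamic viscosity has SI base units: kg / (m * s)
N/m does NOT reduce to kg / (m * s); a valid unit for dynamic viscosity would be e.g. Pa·s.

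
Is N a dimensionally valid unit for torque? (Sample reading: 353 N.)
No

torque has SI base units: kg * m^2 / s^2
N does NOT reduce to kg * m^2 / s^2; a valid unit for torque would be e.g. N·m.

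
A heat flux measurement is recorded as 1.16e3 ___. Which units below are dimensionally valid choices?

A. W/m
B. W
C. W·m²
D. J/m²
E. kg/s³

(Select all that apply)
E

heat flux has SI base units: kg / s^3

Checking each option against kg / s^3:
  A. W/m: ✗ does not match
  B. W: ✗ does not match
  C. W·m²: ✗ does not match
  D. J/m²: ✗ does not match
  E. kg/s³: ✓ matches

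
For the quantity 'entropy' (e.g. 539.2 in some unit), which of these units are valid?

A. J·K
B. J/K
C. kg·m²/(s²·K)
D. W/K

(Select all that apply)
B, C

entropy has SI base units: kg * m^2 / (s^2 * K)

Checking each option against kg * m^2 / (s^2 * K):
  A. J·K: ✗ does not match
  B. J/K: ✓ matches
  C. kg·m²/(s²·K): ✓ matches
  D. W/K: ✗ does not match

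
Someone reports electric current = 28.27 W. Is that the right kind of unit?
No

electric current has SI base units: A
W does NOT reduce to A; a valid unit for electric current would be e.g. A.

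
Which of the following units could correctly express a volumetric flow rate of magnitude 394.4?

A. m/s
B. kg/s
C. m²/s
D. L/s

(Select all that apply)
D

volumetric flow rate has SI base units: m^3 / s

Checking each option against m^3 / s:
  A. m/s: ✗ does not match
  B. kg/s: ✗ does not match
  C. m²/s: ✗ does not match
  D. L/s: ✓ matches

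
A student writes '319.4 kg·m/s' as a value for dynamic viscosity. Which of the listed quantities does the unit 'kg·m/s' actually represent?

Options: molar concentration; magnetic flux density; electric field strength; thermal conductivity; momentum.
momentum

dynamic viscosity should have units dimensionally equivalent to kg / (m * s) (e.g. Pa·s).
The given unit 'kg·m/s' reduces to kg * m / s. Of the listed options, that is the dimensionality of momentum.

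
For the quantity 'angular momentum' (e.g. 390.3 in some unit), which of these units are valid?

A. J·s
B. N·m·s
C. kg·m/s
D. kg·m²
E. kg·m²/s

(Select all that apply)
A, B, E

angular momentum has SI base units: kg * m^2 / s

Checking each option against kg * m^2 / s:
  A. J·s: ✓ matches
  B. N·m·s: ✓ matches
  C. kg·m/s: ✗ does not match
  D. kg·m²: ✗ does not match
  E. kg·m²/s: ✓ matches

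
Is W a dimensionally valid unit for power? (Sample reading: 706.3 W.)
Yes

power has SI base units: kg * m^2 / s^3
W reduces to the same SI base units, so it is a valid unit for power.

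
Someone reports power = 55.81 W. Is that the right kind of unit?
Yes

power has SI base units: kg * m^2 / s^3
W reduces to the same SI base units, so it is a valid unit for power.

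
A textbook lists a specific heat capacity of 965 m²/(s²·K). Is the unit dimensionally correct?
Yes

specific heat capacity has SI base units: m^2 / (s^2 * K)
m²/(s²·K) reduces to the same SI base units, so it is a valid unit for specific heat capacity.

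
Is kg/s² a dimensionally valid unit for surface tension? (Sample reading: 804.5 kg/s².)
Yes

surface tension has SI base units: kg / s^2
kg/s² reduces to the same SI base units, so it is a valid unit for surface tension.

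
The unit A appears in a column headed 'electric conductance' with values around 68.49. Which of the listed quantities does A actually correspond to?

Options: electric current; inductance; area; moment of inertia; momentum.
electric current

electric conductance should have units dimensionally equivalent to A^2 * s^3 / (kg * m^2) (e.g. S).
The given unit 'A' reduces to A. Of the listed options, that is the dimensionality of electric current.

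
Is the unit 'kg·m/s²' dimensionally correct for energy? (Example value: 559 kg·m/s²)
No

energy has SI base units: kg * m^2 / s^2
kg·m/s² does NOT reduce to kg * m^2 / s^2; a valid unit for energy would be e.g. J.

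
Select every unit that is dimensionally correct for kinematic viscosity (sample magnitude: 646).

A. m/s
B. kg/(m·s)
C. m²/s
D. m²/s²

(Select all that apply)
C

kinematic viscosity has SI base units: m^2 / s

Checking each option against m^2 / s:
  A. m/s: ✗ does not match
  B. kg/(m·s): ✗ does not match
  C. m²/s: ✓ matches
  D. m²/s²: ✗ does not match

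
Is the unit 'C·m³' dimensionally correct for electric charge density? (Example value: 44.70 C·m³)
No

electric charge density has SI base units: A * s / m^3
C·m³ does NOT reduce to A * s / m^3; a valid unit for electric charge density would be e.g. C/m³.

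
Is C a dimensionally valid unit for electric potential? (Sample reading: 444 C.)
No

electric potential has SI base units: kg * m^2 / (A * s^3)
C does NOT reduce to kg * m^2 / (A * s^3); a valid unit for electric potential would be e.g. V.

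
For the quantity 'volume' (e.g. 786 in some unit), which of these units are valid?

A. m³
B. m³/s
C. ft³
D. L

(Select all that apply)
A, C, D

volume has SI base units: m^3

Checking each option against m^3:
  A. m³: ✓ matches
  B. m³/s: ✗ does not match
  C. ft³: ✓ matches
  D. L: ✓ matches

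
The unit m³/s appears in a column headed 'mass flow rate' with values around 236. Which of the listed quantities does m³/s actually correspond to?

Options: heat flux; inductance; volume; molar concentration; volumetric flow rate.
volumetric flow rate

mass flow rate should have units dimensionally equivalent to kg / s (e.g. kg/s).
The given unit 'm³/s' reduces to m^3 / s. Of the listed options, that is the dimensionality of volumetric flow rate.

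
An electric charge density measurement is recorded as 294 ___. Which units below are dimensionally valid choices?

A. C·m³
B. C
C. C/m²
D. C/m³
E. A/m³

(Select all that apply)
D

electric charge density has SI base units: A * s / m^3

Checking each option against A * s / m^3:
  A. C·m³: ✗ does not match
  B. C: ✗ does not match
  C. C/m²: ✗ does not match
  D. C/m³: ✓ matches
  E. A/m³: ✗ does not match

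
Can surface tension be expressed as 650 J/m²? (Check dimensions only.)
Yes

surface tension has SI base units: kg / s^2
J/m² reduces to the same SI base units, so it is a valid unit for surface tension.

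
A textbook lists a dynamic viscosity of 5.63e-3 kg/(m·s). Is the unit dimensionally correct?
Yes

dynamic viscosity has SI base units: kg / (m * s)
kg/(m·s) reduces to the same SI base units, so it is a valid unit for dynamic viscosity.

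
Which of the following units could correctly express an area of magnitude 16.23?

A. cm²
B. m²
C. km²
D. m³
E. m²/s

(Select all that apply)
A, B, C

area has SI base units: m^2

Checking each option against m^2:
  A. cm²: ✓ matches
  B. m²: ✓ matches
  C. km²: ✓ matches
  D. m³: ✗ does not match
  E. m²/s: ✗ does not match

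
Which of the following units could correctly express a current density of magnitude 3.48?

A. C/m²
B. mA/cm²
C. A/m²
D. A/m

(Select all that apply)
B, C

current density has SI base units: A / m^2

Checking each option against A / m^2:
  A. C/m²: ✗ does not match
  B. mA/cm²: ✓ matches
  C. A/m²: ✓ matches
  D. A/m: ✗ does not match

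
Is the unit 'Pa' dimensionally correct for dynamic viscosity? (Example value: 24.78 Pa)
No

dynamic viscosity has SI base units: kg / (m * s)
Pa does NOT reduce to kg / (m * s); a valid unit for dynamic viscosity would be e.g. Pa·s.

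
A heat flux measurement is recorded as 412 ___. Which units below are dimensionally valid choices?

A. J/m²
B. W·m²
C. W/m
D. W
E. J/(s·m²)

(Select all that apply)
E

heat flux has SI base units: kg / s^3

Checking each option against kg / s^3:
  A. J/m²: ✗ does not match
  B. W·m²: ✗ does not match
  C. W/m: ✗ does not match
  D. W: ✗ does not match
  E. J/(s·m²): ✓ matches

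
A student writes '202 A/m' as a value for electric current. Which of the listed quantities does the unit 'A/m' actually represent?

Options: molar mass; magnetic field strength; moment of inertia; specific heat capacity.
magnetic field strength

electric current should have units dimensionally equivalent to A (e.g. A).
The given unit 'A/m' reduces to A / m. Of the listed options, that is the dimensionality of magnetic field strength.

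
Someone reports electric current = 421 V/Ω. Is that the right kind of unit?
Yes

electric current has SI base units: A
V/Ω reduces to the same SI base units, so it is a valid unit for electric current.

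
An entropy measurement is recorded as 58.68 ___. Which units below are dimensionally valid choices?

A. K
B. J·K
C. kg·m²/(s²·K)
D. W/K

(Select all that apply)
C

entropy has SI base units: kg * m^2 / (s^2 * K)

Checking each option against kg * m^2 / (s^2 * K):
  A. K: ✗ does not match
  B. J·K: ✗ does not match
  C. kg·m²/(s²·K): ✓ matches
  D. W/K: ✗ does not match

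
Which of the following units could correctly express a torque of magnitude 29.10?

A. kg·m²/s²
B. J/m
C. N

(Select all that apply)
A

torque has SI base units: kg * m^2 / s^2

Checking each option against kg * m^2 / s^2:
  A. kg·m²/s²: ✓ matches
  B. J/m: ✗ does not match
  C. N: ✗ does not match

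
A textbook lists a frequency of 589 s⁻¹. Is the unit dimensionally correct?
Yes

frequency has SI base units: 1 / s
s⁻¹ reduces to the same SI base units, so it is a valid unit for frequency.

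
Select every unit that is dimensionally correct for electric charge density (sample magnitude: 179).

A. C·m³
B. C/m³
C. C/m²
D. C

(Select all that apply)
B

electric charge density has SI base units: A * s / m^3

Checking each option against A * s / m^3:
  A. C·m³: ✗ does not match
  B. C/m³: ✓ matches
  C. C/m²: ✗ does not match
  D. C: ✗ does not match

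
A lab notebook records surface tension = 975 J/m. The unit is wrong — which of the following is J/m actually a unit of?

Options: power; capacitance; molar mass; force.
force

surface tension should have units dimensionally equivalent to kg / s^2 (e.g. N/m).
The given unit 'J/m' reduces to kg * m / s^2. Of the listed options, that is the dimensionality of force.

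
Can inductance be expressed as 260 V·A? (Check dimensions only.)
No

inductance has SI base units: kg * m^2 / (A^2 * s^2)
V·A does NOT reduce to kg * m^2 / (A^2 * s^2); a valid unit for inductance would be e.g. H.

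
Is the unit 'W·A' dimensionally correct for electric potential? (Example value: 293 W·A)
No

electric potential has SI base units: kg * m^2 / (A * s^3)
W·A does NOT reduce to kg * m^2 / (A * s^3); a valid unit for electric potential would be e.g. V.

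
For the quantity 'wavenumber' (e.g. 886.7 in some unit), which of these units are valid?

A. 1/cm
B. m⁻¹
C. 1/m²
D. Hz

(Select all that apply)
A, B

wavenumber has SI base units: 1 / m

Checking each option against 1 / m:
  A. 1/cm: ✓ matches
  B. m⁻¹: ✓ matches
  C. 1/m²: ✗ does not match
  D. Hz: ✗ does not match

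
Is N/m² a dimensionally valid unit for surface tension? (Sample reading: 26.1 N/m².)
No

surface tension has SI base units: kg / s^2
N/m² does NOT reduce to kg / s^2; a valid unit for surface tension would be e.g. N/m.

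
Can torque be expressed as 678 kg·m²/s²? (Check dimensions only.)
Yes

torque has SI base units: kg * m^2 / s^2
kg·m²/s² reduces to the same SI base units, so it is a valid unit for torque.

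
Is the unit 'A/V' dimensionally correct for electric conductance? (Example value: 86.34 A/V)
Yes

electric conductance has SI base units: A^2 * s^3 / (kg * m^2)
A/V reduces to the same SI base units, so it is a valid unit for electric conductance.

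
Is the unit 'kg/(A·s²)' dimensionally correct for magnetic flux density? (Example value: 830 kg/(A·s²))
Yes

magnetic flux density has SI base units: kg / (A * s^2)
kg/(A·s²) reduces to the same SI base units, so it is a valid unit for magnetic flux density.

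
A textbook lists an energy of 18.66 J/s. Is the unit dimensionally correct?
No

energy has SI base units: kg * m^2 / s^2
J/s does NOT reduce to kg * m^2 / s^2; a valid unit for energy would be e.g. J.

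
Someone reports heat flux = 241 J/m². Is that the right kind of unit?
No

heat flux has SI base units: kg / s^3
J/m² does NOT reduce to kg / s^3; a valid unit for heat flux would be e.g. W/m².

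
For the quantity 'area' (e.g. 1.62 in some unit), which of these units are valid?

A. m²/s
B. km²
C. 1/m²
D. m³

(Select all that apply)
B

area has SI base units: m^2

Checking each option against m^2:
  A. m²/s: ✗ does not match
  B. km²: ✓ matches
  C. 1/m²: ✗ does not match
  D. m³: ✗ does not match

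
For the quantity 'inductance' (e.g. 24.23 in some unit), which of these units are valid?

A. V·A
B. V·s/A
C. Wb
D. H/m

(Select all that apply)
B

inductance has SI base units: kg * m^2 / (A^2 * s^2)

Checking each option against kg * m^2 / (A^2 * s^2):
  A. V·A: ✗ does not match
  B. V·s/A: ✓ matches
  C. Wb: ✗ does not match
  D. H/m: ✗ does not match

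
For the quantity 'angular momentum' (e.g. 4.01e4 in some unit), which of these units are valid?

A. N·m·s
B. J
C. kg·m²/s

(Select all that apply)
A, C

angular momentum has SI base units: kg * m^2 / s

Checking each option against kg * m^2 / s:
  A. N·m·s: ✓ matches
  B. J: ✗ does not match
  C. kg·m²/s: ✓ matches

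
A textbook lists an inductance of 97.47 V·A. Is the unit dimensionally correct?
No

inductance has SI base units: kg * m^2 / (A^2 * s^2)
V·A does NOT reduce to kg * m^2 / (A^2 * s^2); a valid unit for inductance would be e.g. H.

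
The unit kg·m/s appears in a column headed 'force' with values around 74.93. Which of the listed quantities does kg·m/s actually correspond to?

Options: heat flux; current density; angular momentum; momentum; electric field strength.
momentum

force should have units dimensionally equivalent to kg * m / s^2 (e.g. N).
The given unit 'kg·m/s' reduces to kg * m / s. Of the listed options, that is the dimensionality of momentum.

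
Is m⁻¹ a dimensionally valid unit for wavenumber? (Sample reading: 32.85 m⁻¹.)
Yes

wavenumber has SI base units: 1 / m
m⁻¹ reduces to the same SI base units, so it is a valid unit for wavenumber.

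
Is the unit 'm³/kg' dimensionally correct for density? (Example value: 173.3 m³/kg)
No

density has SI base units: kg / m^3
m³/kg does NOT reduce to kg / m^3; a valid unit for density would be e.g. kg/m³.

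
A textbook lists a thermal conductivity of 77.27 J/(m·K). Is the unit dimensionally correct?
No

thermal conductivity has SI base units: kg * m / (s^3 * K)
J/(m·K) does NOT reduce to kg * m / (s^3 * K); a valid unit for thermal conductivity would be e.g. W/(m·K).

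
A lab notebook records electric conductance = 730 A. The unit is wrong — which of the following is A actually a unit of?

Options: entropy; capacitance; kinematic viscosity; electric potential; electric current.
electric current

electric conductance should have units dimensionally equivalent to A^2 * s^3 / (kg * m^2) (e.g. S).
The given unit 'A' reduces to A. Of the listed options, that is the dimensionality of electric current.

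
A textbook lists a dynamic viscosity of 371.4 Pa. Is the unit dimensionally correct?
No

dynamic viscosity has SI base units: kg / (m * s)
Pa does NOT reduce to kg / (m * s); a valid unit for dynamic viscosity would be e.g. Pa·s.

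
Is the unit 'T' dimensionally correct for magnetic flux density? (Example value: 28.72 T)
Yes

magnetic flux density has SI base units: kg / (A * s^2)
T reduces to the same SI base units, so it is a valid unit for magnetic flux density.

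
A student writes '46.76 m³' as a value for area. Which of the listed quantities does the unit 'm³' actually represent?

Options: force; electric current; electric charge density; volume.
volume

area should have units dimensionally equivalent to m^2 (e.g. m²).
The given unit 'm³' reduces to m^3. Of the listed options, that is the dimensionality of volume.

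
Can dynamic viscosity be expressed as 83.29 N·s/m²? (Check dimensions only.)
Yes

dynamic viscosity has SI base units: kg / (m * s)
N·s/m² reduces to the same SI base units, so it is a valid unit for dynamic viscosity.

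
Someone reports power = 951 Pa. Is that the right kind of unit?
No

power has SI base units: kg * m^2 / s^3
Pa does NOT reduce to kg * m^2 / s^3; a valid unit for power would be e.g. W.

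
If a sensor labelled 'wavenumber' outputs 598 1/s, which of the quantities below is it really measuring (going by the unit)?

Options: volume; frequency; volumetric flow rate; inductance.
frequency

wavenumber should have units dimensionally equivalent to 1 / m (e.g. 1/m).
The given unit '1/s' reduces to 1 / s. Of the listed options, that is the dimensionality of frequency.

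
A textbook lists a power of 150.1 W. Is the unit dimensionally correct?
Yes

power has SI base units: kg * m^2 / s^3
W reduces to the same SI base units, so it is a valid unit for power.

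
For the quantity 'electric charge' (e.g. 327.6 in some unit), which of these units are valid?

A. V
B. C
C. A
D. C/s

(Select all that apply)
B

electric charge has SI base units: A * s

Checking each option against A * s:
  A. V: ✗ does not match
  B. C: ✓ matches
  C. A: ✗ does not match
  D. C/s: ✗ does not match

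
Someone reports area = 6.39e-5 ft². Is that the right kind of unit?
Yes

area has SI base units: m^2
ft² reduces to the same SI base units, so it is a valid unit for area.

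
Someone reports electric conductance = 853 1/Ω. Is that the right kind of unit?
Yes

electric conductance has SI base units: A^2 * s^3 / (kg * m^2)
1/Ω reduces to the same SI base units, so it is a valid unit for electric conductance.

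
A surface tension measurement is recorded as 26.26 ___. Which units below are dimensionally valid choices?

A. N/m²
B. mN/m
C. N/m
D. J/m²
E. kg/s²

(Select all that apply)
B, C, D, E

surface tension has SI base units: kg / s^2

Checking each option against kg / s^2:
  A. N/m²: ✗ does not match
  B. mN/m: ✓ matches
  C. N/m: ✓ matches
  D. J/m²: ✓ matches
  E. kg/s²: ✓ matches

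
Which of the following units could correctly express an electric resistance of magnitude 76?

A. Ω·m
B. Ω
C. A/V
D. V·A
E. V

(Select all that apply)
B

electric resistance has SI base units: kg * m^2 / (A^2 * s^3)

Checking each option against kg * m^2 / (A^2 * s^3):
  A. Ω·m: ✗ does not match
  B. Ω: ✓ matches
  C. A/V: ✗ does not match
  D. V·A: ✗ does not match
  E. V: ✗ does not match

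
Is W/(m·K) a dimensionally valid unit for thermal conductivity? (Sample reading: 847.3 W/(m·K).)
Yes

thermal conductivity has SI base units: kg * m / (s^3 * K)
W/(m·K) reduces to the same SI base units, so it is a valid unit for thermal conductivity.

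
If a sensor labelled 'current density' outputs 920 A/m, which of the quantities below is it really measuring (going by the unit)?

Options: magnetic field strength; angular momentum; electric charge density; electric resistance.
magnetic field strength

current density should have units dimensionally equivalent to A / m^2 (e.g. A/m²).
The given unit 'A/m' reduces to A / m. Of the listed options, that is the dimensionality of magnetic field strength.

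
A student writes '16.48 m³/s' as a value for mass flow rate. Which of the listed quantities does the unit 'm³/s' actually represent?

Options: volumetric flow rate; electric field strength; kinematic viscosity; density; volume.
volumetric flow rate

mass flow rate should have units dimensionally equivalent to kg / s (e.g. kg/s).
The given unit 'm³/s' reduces to m^3 / s. Of the listed options, that is the dimensionality of volumetric flow rate.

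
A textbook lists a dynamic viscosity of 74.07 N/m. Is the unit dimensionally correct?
No

dynamic viscosity has SI base units: kg / (m * s)
N/m does NOT reduce to kg / (m * s); a valid unit for dynamic viscosity would be e.g. Pa·s.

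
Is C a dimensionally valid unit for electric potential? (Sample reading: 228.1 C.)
No

electric potential has SI base units: kg * m^2 / (A * s^3)
C does NOT reduce to kg * m^2 / (A * s^3); a valid unit for electric potential would be e.g. V.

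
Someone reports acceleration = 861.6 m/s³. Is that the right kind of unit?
No

acceleration has SI base units: m / s^2
m/s³ does NOT reduce to m / s^2; a valid unit for acceleration would be e.g. m/s².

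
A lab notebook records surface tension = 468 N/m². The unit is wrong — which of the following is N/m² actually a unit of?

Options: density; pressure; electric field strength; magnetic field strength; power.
pressure

surface tension should have units dimensionally equivalent to kg / s^2 (e.g. N/m).
The given unit 'N/m²' reduces to kg / (m * s^2). Of the listed options, that is the dimensionality of pressure.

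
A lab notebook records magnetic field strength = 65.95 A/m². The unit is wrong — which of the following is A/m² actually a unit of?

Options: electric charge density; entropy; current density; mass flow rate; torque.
current density

magnetic field strength should have units dimensionally equivalent to A / m (e.g. A/m).
The given unit 'A/m²' reduces to A / m^2. Of the listed options, that is the dimensionality of current density.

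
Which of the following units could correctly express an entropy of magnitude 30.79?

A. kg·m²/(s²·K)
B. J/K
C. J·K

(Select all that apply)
A, B

entropy has SI base units: kg * m^2 / (s^2 * K)

Checking each option against kg * m^2 / (s^2 * K):
  A. kg·m²/(s²·K): ✓ matches
  B. J/K: ✓ matches
  C. J·K: ✗ does not match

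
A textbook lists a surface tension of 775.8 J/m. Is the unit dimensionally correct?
No

surface tension has SI base units: kg / s^2
J/m does NOT reduce to kg / s^2; a valid unit for surface tension would be e.g. N/m.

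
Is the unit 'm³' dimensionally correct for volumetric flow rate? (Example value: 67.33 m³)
No

volumetric flow rate has SI base units: m^3 / s
m³ does NOT reduce to m^3 / s; a valid unit for volumetric flow rate would be e.g. m³/s.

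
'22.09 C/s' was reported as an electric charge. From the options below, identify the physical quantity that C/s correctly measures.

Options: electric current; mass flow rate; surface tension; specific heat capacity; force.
electric current

electric charge should have units dimensionally equivalent to A * s (e.g. C).
The given unit 'C/s' reduces to A. Of the listed options, that is the dimensionality of electric current.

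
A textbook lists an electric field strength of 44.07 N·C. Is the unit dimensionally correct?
No

electric field strength has SI base units: kg * m / (A * s^3)
N·C does NOT reduce to kg * m / (A * s^3); a valid unit for electric field strength would be e.g. V/m.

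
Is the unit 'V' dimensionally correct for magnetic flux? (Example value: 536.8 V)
No

magnetic flux has SI base units: kg * m^2 / (A * s^2)
V does NOT reduce to kg * m^2 / (A * s^2); a valid unit for magnetic flux would be e.g. Wb.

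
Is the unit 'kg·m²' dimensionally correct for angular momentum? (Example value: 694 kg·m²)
No

angular momentum has SI base units: kg * m^2 / s
kg·m² does NOT reduce to kg * m^2 / s; a valid unit for angular momentum would be e.g. kg·m²/s.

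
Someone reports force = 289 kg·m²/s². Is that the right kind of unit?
No

force has SI base units: kg * m / s^2
kg·m²/s² does NOT reduce to kg * m / s^2; a valid unit for force would be e.g. N.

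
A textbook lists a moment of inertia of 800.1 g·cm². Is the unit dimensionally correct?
Yes

moment of inertia has SI base units: kg * m^2
g·cm² reduces to the same SI base units, so it is a valid unit for moment of inertia.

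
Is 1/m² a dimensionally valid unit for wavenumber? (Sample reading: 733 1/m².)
No

wavenumber has SI base units: 1 / m
1/m² does NOT reduce to 1 / m; a valid unit for wavenumber would be e.g. 1/m.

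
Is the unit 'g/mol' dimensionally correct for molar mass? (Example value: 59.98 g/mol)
Yes

molar mass has SI base units: kg / mol
g/mol reduces to the same SI base units, so it is a valid unit for molar mass.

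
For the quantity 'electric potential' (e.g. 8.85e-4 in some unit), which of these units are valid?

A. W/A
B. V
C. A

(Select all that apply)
A, B

electric potential has SI base units: kg * m^2 / (A * s^3)

Checking each option against kg * m^2 / (A * s^3):
  A. W/A: ✓ matches
  B. V: ✓ matches
  C. A: ✗ does not match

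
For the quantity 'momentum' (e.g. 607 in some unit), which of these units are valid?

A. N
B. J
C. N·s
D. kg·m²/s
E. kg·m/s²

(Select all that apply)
C

momentum has SI base units: kg * m / s

Checking each option against kg * m / s:
  A. N: ✗ does not match
  B. J: ✗ does not match
  C. N·s: ✓ matches
  D. kg·m²/s: ✗ does not match
  E. kg·m/s²: ✗ does not match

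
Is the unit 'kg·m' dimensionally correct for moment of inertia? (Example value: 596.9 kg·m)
No

moment of inertia has SI base units: kg * m^2
kg·m does NOT reduce to kg * m^2; a valid unit for moment of inertia would be e.g. kg·m².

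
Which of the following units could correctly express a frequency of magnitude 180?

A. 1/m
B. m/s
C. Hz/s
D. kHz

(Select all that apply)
D

frequency has SI base units: 1 / s

Checking each option against 1 / s:
  A. 1/m: ✗ does not match
  B. m/s: ✗ does not match
  C. Hz/s: ✗ does not match
  D. kHz: ✓ matches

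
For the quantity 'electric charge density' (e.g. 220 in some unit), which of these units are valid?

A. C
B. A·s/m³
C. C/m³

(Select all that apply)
B, C

electric charge density has SI base units: A * s / m^3

Checking each option against A * s / m^3:
  A. C: ✗ does not match
  B. A·s/m³: ✓ matches
  C. C/m³: ✓ matches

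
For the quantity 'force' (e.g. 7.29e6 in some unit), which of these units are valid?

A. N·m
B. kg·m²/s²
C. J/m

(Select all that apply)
C

force has SI base units: kg * m / s^2

Checking each option against kg * m / s^2:
  A. N·m: ✗ does not match
  B. kg·m²/s²: ✗ does not match
  C. J/m: ✓ matches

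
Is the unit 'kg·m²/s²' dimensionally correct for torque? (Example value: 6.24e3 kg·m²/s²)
Yes

torque has SI base units: kg * m^2 / s^2
kg·m²/s² reduces to the same SI base units, so it is a valid unit for torque.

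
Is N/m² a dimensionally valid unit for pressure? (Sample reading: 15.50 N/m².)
Yes

pressure has SI base units: kg / (m * s^2)
N/m² reduces to the same SI base units, so it is a valid unit for pressure.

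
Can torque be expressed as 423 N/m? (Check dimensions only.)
No

torque has SI base units: kg * m^2 / s^2
N/m does NOT reduce to kg * m^2 / s^2; a valid unit for torque would be e.g. N·m.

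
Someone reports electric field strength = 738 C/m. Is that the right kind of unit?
No

electric field strength has SI base units: kg * m / (A * s^3)
C/m does NOT reduce to kg * m / (A * s^3); a valid unit for electric field strength would be e.g. V/m.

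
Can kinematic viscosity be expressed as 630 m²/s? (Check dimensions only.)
Yes

kinematic viscosity has SI base units: m^2 / s
m²/s reduces to the same SI base units, so it is a valid unit for kinematic viscosity.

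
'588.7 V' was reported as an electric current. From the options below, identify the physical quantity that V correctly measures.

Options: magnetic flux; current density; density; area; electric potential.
electric potential

electric current should have units dimensionally equivalent to A (e.g. A).
The given unit 'V' reduces to kg * m^2 / (A * s^3). Of the listed options, that is the dimensionality of electric potential.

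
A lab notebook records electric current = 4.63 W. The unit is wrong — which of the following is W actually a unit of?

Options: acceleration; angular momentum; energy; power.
power

electric current should have units dimensionally equivalent to A (e.g. A).
The given unit 'W' reduces to kg * m^2 / s^3. Of the listed options, that is the dimensionality of power.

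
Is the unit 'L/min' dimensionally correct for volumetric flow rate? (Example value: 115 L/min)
Yes

volumetric flow rate has SI base units: m^3 / s
L/min reduces to the same SI base units, so it is a valid unit for volumetric flow rate.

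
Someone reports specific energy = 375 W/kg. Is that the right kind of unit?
No

specific energy has SI base units: m^2 / s^2
W/kg does NOT reduce to m^2 / s^2; a valid unit for specific energy would be e.g. J/kg.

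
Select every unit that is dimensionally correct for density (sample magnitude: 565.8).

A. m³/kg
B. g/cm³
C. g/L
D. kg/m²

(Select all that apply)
B, C

density has SI base units: kg / m^3

Checking each option against kg / m^3:
  A. m³/kg: ✗ does not match
  B. g/cm³: ✓ matches
  C. g/L: ✓ matches
  D. kg/m²: ✗ does not match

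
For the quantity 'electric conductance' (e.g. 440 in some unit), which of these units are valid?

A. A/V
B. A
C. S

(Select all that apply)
A, C

electric conductance has SI base units: A^2 * s^3 / (kg * m^2)

Checking each option against A^2 * s^3 / (kg * m^2):
  A. A/V: ✓ matches
  B. A: ✗ does not match
  C. S: ✓ matches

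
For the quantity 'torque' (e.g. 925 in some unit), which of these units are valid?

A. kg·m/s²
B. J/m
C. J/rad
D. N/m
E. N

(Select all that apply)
C

torque has SI base units: kg * m^2 / s^2

Checking each option against kg * m^2 / s^2:
  A. kg·m/s²: ✗ does not match
  B. J/m: ✗ does not match
  C. J/rad: ✓ matches
  D. N/m: ✗ does not match
  E. N: ✗ does not match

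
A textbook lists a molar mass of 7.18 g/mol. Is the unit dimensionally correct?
Yes

molar mass has SI base units: kg / mol
g/mol reduces to the same SI base units, so it is a valid unit for molar mass.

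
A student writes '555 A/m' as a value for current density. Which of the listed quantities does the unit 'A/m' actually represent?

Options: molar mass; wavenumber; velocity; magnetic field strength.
magnetic field strength

current density should have units dimensionally equivalent to A / m^2 (e.g. A/m²).
The given unit 'A/m' reduces to A / m. Of the listed options, that is the dimensionality of magnetic field strength.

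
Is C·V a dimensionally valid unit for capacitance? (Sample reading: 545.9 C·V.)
No

capacitance has SI base units: A^2 * s^4 / (kg * m^2)
C·V does NOT reduce to A^2 * s^4 / (kg * m^2); a valid unit for capacitance would be e.g. F.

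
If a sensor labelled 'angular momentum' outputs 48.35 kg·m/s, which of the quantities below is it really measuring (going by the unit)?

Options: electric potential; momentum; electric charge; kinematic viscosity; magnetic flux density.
momentum

angular momentum should have units dimensionally equivalent to kg * m^2 / s (e.g. kg·m²/s).
The given unit 'kg·m/s' reduces to kg * m / s. Of the listed options, that is the dimensionality of momentum.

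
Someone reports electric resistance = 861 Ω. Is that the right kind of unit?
Yes

electric resistance has SI base units: kg * m^2 / (A^2 * s^3)
Ω reduces to the same SI base units, so it is a valid unit for electric resistance.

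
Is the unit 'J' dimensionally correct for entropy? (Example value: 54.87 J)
No

entropy has SI base units: kg * m^2 / (s^2 * K)
J does NOT reduce to kg * m^2 / (s^2 * K); a valid unit for entropy would be e.g. J/K.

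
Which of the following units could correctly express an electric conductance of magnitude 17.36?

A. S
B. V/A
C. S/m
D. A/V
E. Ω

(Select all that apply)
A, D

electric conductance has SI base units: A^2 * s^3 / (kg * m^2)

Checking each option against A^2 * s^3 / (kg * m^2):
  A. S: ✓ matches
  B. V/A: ✗ does not match
  C. S/m: ✗ does not match
  D. A/V: ✓ matches
  E. Ω: ✗ does not match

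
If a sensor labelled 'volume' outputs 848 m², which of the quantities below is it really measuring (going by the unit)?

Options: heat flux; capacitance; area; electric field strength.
area

volume should have units dimensionally equivalent to m^3 (e.g. m³).
The given unit 'm²' reduces to m^2. Of the listed options, that is the dimensionality of area.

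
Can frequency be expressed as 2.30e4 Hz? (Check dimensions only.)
Yes

frequency has SI base units: 1 / s
Hz reduces to the same SI base units, so it is a valid unit for frequency.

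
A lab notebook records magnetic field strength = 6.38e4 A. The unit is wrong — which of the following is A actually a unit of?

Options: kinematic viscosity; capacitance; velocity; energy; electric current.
electric current

magnetic field strength should have units dimensionally equivalent to A / m (e.g. A/m).
The given unit 'A' reduces to A. Of the listed options, that is the dimensionality of electric current.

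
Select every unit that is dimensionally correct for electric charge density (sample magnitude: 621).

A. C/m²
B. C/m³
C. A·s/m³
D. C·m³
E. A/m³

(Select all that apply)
B, C

electric charge density has SI base units: A * s / m^3

Checking each option against A * s / m^3:
  A. C/m²: ✗ does not match
  B. C/m³: ✓ matches
  C. A·s/m³: ✓ matches
  D. C·m³: ✗ does not match
  E. A/m³: ✗ does not match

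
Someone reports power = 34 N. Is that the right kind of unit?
No

power has SI base units: kg * m^2 / s^3
N does NOT reduce to kg * m^2 / s^3; a valid unit for power would be e.g. W.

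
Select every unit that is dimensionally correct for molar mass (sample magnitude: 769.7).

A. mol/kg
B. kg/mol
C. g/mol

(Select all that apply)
B, C

molar mass has SI base units: kg / mol

Checking each option against kg / mol:
  A. mol/kg: ✗ does not match
  B. kg/mol: ✓ matches
  C. g/mol: ✓ matches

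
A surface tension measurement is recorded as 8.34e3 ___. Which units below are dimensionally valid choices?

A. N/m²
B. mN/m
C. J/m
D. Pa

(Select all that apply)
B

surface tension has SI base units: kg / s^2

Checking each option against kg / s^2:
  A. N/m²: ✗ does not match
  B. mN/m: ✓ matches
  C. J/m: ✗ does not match
  D. Pa: ✗ does not match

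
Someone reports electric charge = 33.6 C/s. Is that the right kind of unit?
No

electric charge has SI base units: A * s
C/s does NOT reduce to A * s; a valid unit for electric charge would be e.g. C.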